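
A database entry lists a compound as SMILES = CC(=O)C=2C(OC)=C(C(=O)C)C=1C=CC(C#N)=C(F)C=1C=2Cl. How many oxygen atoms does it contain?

3

Scan the SMILES for O atoms (remember two-letter symbols like Cl and Br are single atoms).
Oxygen count: 3.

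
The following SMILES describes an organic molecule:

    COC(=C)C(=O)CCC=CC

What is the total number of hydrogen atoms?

14

Walk through each heavy atom and fill implicit hydrogens from standard valence (C 4, N 3, O 2, S 2, halogen 1):
  atom 1: C, bond orders sum to 1 (valence 4) → 3 H
  atom 2: O, bond orders sum to 2 (valence 2) → 0 H
  atom 3: C, bond orders sum to 4 (valence 4) → 0 H
  atom 4: C, bond orders sum to 2 (valence 4) → 2 H
  atom 5: C, bond orders sum to 4 (valence 4) → 0 H
  atom 6: O, bond orders sum to 2 (valence 2) → 0 H
  atom 7: C, bond orders sum to 2 (valence 4) → 2 H
  atom 8: C, bond orders sum to 2 (valence 4) → 2 H
  atom 9: C, bond orders sum to 3 (valence 4) → 1 H
  atom 10: C, bond orders sum to 3 (valence 4) → 1 H
  atom 11: C, bond orders sum to 1 (valence 4) → 3 H
Total hydrogens: 14.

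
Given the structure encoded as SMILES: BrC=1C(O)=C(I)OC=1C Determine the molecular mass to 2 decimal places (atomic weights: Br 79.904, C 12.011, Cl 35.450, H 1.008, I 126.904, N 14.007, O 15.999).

302.89 g/mol

First, the molecular formula is C5H4BrIO2 (counting implicit H from valence).
  Br: 1 × 79.904 = 79.904
  C: 5 × 12.011 = 60.055
  H: 4 × 1.008 = 4.032
  I: 1 × 126.904 = 126.904
  O: 2 × 15.999 = 31.998
Sum: 1×79.904 + 5×12.011 + 4×1.008 + 1×126.904 + 2×15.999 = 302.893 → 302.89 g/mol.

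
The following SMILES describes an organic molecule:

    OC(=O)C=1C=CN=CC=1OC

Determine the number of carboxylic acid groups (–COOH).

The carboxylic acid motif appears at heavy-atom position 2 in the SMILES.
Other groups present: 1 ether.
Carboxylic acid count: 1.

1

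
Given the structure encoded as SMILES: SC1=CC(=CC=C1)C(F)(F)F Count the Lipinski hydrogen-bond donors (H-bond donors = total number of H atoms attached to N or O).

Donors: find every N or O and count the H atoms it carries.
  (no N or O atoms present)
Lipinski HBD = 0.

0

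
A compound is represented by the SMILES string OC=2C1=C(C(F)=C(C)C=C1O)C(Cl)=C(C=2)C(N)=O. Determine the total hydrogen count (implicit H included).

Walk through each heavy atom and fill implicit hydrogens from standard valence (C 4, N 3, O 2, S 2, halogen 1):
  atom 1: O, bond orders sum to 1 (valence 2) → 1 H
  atom 2: C, bond orders sum to 4 (valence 4) → 0 H
  atom 3: C, bond orders sum to 4 (valence 4) → 0 H
  atom 4: C, bond orders sum to 4 (valence 4) → 0 H
  atom 5: C, bond orders sum to 4 (valence 4) → 0 H
  atom 6: F (halogen, monovalent) → 0 H
  atom 7: C, bond orders sum to 4 (valence 4) → 0 H
  atom 8: C, bond orders sum to 1 (valence 4) → 3 H
  atom 9: C, bond orders sum to 3 (valence 4) → 1 H
  atom 10: C, bond orders sum to 4 (valence 4) → 0 H
  atom 11: O, bond orders sum to 1 (valence 2) → 1 H
  atom 12: C, bond orders sum to 4 (valence 4) → 0 H
  atom 13: Cl (halogen, monovalent) → 0 H
  atom 14: C, bond orders sum to 4 (valence 4) → 0 H
  atom 15: C, bond orders sum to 3 (valence 4) → 1 H
  atom 16: C, bond orders sum to 4 (valence 4) → 0 H
  atom 17: N, bond orders sum to 1 (valence 3) → 2 H
  atom 18: O, bond orders sum to 2 (valence 2) → 0 H
Total hydrogens: 9.

9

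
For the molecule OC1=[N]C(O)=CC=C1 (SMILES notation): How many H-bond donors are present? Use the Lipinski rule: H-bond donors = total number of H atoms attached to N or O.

Donors: find every N or O and count the H atoms it carries.
  atom 1 (O): bond orders sum to 1 → 1 H
  atom 3 (N): bond orders sum to 3 → 0 H
  atom 5 (O): bond orders sum to 1 → 1 H
Lipinski HBD = 2.

2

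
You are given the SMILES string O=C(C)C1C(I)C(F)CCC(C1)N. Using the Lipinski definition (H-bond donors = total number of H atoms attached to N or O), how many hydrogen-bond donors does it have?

Donors: find every N or O and count the H atoms it carries.
  atom 1 (O): bond orders sum to 2 → 0 H
  atom 13 (N): bond orders sum to 1 → 2 H
Lipinski HBD = 2.

2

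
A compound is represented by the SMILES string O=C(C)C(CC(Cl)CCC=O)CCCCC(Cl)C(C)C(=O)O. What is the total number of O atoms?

4

Scan the SMILES for O atoms (remember two-letter symbols like Cl and Br are single atoms).
Oxygen count: 4.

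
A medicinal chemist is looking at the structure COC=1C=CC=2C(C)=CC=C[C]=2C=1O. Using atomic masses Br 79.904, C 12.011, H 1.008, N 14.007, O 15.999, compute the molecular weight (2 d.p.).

First, the molecular formula is C12H12O2 (counting implicit H from valence).
  C: 12 × 12.011 = 144.132
  H: 12 × 1.008 = 12.096
  O: 2 × 15.999 = 31.998
Sum: 12×12.011 + 12×1.008 + 2×15.999 = 188.226 → 188.23 g/mol.

188.23 g/mol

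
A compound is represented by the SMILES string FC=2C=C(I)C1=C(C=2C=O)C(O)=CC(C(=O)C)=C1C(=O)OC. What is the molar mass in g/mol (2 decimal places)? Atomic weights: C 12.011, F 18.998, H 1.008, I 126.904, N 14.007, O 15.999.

416.14 g/mol

First, the molecular formula is C15H10FIO5 (counting implicit H from valence).
  C: 15 × 12.011 = 180.165
  F: 1 × 18.998 = 18.998
  H: 10 × 1.008 = 10.080
  I: 1 × 126.904 = 126.904
  O: 5 × 15.999 = 79.995
Sum: 15×12.011 + 1×18.998 + 10×1.008 + 1×126.904 + 5×15.999 = 416.142 → 416.14 g/mol.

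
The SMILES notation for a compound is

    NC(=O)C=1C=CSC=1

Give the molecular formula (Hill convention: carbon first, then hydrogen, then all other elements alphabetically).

C5H5NOS

Walk through each heavy atom and fill implicit hydrogens from standard valence (C 4, N 3, O 2, S 2, halogen 1):
  atom 1: N, bond orders sum to 1 (valence 3) → 2 H
  atom 2: C, bond orders sum to 4 (valence 4) → 0 H
  atom 3: O, bond orders sum to 2 (valence 2) → 0 H
  atom 4: C, bond orders sum to 4 (valence 4) → 0 H
  atom 5: C, bond orders sum to 3 (valence 4) → 1 H
  atom 6: C, bond orders sum to 3 (valence 4) → 1 H
  atom 7: S, bond orders sum to 2 (valence 2) → 0 H
  atom 8: C, bond orders sum to 3 (valence 4) → 1 H
Totals → C:5, H:5, N:1, O:1, S:1.
In Hill order: C5H5NOS.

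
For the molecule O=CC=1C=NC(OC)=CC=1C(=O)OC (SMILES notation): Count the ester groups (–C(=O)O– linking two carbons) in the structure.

1

The ester motif appears at heavy-atom position 11 in the SMILES.
Other groups present: 1 aldehyde, 1 ether.
Ester count: 1.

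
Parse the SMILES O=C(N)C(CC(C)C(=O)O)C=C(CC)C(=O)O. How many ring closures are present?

0

In SMILES, each pair of matching ring-closure digits denotes one ring-closing bond; the number of such bonds equals the number of independent rings.
Ring-closure bonds here: 0.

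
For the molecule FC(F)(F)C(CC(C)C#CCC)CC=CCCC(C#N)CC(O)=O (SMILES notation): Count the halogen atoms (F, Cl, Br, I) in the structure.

Halogen atoms appear at heavy-atom positions 1, 3, 4 (3×F).
Other groups present: 1 alkene, 1 alkyne, 1 carboxylic acid, 1 nitrile.
Halogen count: 3.

3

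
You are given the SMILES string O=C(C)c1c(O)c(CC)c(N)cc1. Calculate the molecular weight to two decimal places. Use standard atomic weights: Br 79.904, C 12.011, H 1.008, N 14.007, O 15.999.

First, the molecular formula is C10H13NO2 (counting implicit H from valence).
  C: 10 × 12.011 = 120.110
  H: 13 × 1.008 = 13.104
  N: 1 × 14.007 = 14.007
  O: 2 × 15.999 = 31.998
Sum: 10×12.011 + 13×1.008 + 1×14.007 + 2×15.999 = 179.219 → 179.22 g/mol.

179.22 g/mol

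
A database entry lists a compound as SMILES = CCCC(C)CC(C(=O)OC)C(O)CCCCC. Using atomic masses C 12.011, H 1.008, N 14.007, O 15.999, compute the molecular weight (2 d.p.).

First, the molecular formula is C15H30O3 (counting implicit H from valence).
  C: 15 × 12.011 = 180.165
  H: 30 × 1.008 = 30.240
  O: 3 × 15.999 = 47.997
Sum: 15×12.011 + 30×1.008 + 3×15.999 = 258.402 → 258.40 g/mol.

258.40 g/mol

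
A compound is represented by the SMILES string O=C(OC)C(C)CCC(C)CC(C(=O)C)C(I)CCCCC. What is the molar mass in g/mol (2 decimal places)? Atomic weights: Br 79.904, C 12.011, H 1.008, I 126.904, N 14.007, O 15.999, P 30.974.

424.36 g/mol

First, the molecular formula is C18H33IO3 (counting implicit H from valence).
  C: 18 × 12.011 = 216.198
  H: 33 × 1.008 = 33.264
  I: 1 × 126.904 = 126.904
  O: 3 × 15.999 = 47.997
Sum: 18×12.011 + 33×1.008 + 1×126.904 + 3×15.999 = 424.363 → 424.36 g/mol.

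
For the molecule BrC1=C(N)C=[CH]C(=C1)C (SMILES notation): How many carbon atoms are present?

7

Count every carbon token in the SMILES (each C, including those in ring-closure positions and inside branches).
Carbon count: 7.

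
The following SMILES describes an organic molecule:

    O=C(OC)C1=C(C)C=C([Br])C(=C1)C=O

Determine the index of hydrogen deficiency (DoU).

Degree of unsaturation = (number of rings) + (number of π bonds).
Ring closures in the SMILES: 1.
π bonds: 5 double bonds (each 1 DoU) → 5 DoU from unsaturation.
Total DoU = 1 + 5 = 6.

6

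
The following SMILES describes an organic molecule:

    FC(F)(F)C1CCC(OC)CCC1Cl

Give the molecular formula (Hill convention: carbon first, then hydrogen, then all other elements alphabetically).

Walk through each heavy atom and fill implicit hydrogens from standard valence (C 4, N 3, O 2, S 2, halogen 1):
  atom 1: F (halogen, monovalent) → 0 H
  atom 2: C, bond orders sum to 4 (valence 4) → 0 H
  atom 3: F (halogen, monovalent) → 0 H
  atom 4: F (halogen, monovalent) → 0 H
  atom 5: C, bond orders sum to 3 (valence 4) → 1 H
  atom 6: C, bond orders sum to 2 (valence 4) → 2 H
  atom 7: C, bond orders sum to 2 (valence 4) → 2 H
  atom 8: C, bond orders sum to 3 (valence 4) → 1 H
  atom 9: O, bond orders sum to 2 (valence 2) → 0 H
  atom 10: C, bond orders sum to 1 (valence 4) → 3 H
  atom 11: C, bond orders sum to 2 (valence 4) → 2 H
  atom 12: C, bond orders sum to 2 (valence 4) → 2 H
  atom 13: C, bond orders sum to 3 (valence 4) → 1 H
  atom 14: Cl (halogen, monovalent) → 0 H
Totals → C:9, H:14, Cl:1, F:3, O:1.

C9H14ClF3O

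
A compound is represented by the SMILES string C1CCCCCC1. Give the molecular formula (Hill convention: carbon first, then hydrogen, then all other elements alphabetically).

Walk through each heavy atom and fill implicit hydrogens from standard valence (C 4, N 3, O 2, S 2, halogen 1):
  atom 1: C, bond orders sum to 2 (valence 4) → 2 H
  atom 2: C, bond orders sum to 2 (valence 4) → 2 H
  atom 3: C, bond orders sum to 2 (valence 4) → 2 H
  atom 4: C, bond orders sum to 2 (valence 4) → 2 H
  atom 5: C, bond orders sum to 2 (valence 4) → 2 H
  atom 6: C, bond orders sum to 2 (valence 4) → 2 H
  atom 7: C, bond orders sum to 2 (valence 4) → 2 H
Totals → C:7, H:14.
In Hill order: C7H14.

C7H14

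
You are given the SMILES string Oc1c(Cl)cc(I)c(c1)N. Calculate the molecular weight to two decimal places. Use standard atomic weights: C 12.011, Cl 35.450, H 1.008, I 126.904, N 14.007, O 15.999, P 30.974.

269.47 g/mol

First, the molecular formula is C6H5ClINO (counting implicit H from valence).
  C: 6 × 12.011 = 72.066
  Cl: 1 × 35.450 = 35.450
  H: 5 × 1.008 = 5.040
  I: 1 × 126.904 = 126.904
  N: 1 × 14.007 = 14.007
  O: 1 × 15.999 = 15.999
Sum: 6×12.011 + 1×35.450 + 5×1.008 + 1×126.904 + 1×14.007 + 1×15.999 = 269.466 → 269.47 g/mol.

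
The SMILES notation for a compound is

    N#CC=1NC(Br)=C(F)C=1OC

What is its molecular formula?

C6H4BrFN2O

Walk through each heavy atom and fill implicit hydrogens from standard valence (C 4, N 3, O 2, S 2, halogen 1):
  atom 1: N, bond orders sum to 3 (valence 3) → 0 H
  atom 2: C, bond orders sum to 4 (valence 4) → 0 H
  atom 3: C, bond orders sum to 4 (valence 4) → 0 H
  atom 4: N, bond orders sum to 2 (valence 3) → 1 H
  atom 5: C, bond orders sum to 4 (valence 4) → 0 H
  atom 6: Br (halogen, monovalent) → 0 H
  atom 7: C, bond orders sum to 4 (valence 4) → 0 H
  atom 8: F (halogen, monovalent) → 0 H
  atom 9: C, bond orders sum to 4 (valence 4) → 0 H
  atom 10: O, bond orders sum to 2 (valence 2) → 0 H
  atom 11: C, bond orders sum to 1 (valence 4) → 3 H
Totals → C:6, H:4, Br:1, F:1, N:2, O:1.
In Hill order: C6H4BrFN2O.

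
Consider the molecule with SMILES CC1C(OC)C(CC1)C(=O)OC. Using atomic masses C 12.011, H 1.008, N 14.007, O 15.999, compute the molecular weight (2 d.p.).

172.22 g/mol

First, the molecular formula is C9H16O3 (counting implicit H from valence).
  C: 9 × 12.011 = 108.099
  H: 16 × 1.008 = 16.128
  O: 3 × 15.999 = 47.997
Sum: 9×12.011 + 16×1.008 + 3×15.999 = 172.224 → 172.22 g/mol.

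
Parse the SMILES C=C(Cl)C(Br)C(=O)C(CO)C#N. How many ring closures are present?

In SMILES, each pair of matching ring-closure digits denotes one ring-closing bond; the number of such bonds equals the number of independent rings.
Ring-closure bonds here: 0.

0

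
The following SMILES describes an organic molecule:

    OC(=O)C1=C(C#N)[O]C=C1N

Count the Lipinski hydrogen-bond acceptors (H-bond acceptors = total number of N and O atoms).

N atoms: 2; O atoms: 3.
Lipinski HBA = 2 + 3 = 5.

5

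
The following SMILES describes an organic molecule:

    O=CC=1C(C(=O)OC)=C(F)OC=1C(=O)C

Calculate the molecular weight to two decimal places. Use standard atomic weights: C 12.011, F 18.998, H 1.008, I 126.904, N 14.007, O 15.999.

First, the molecular formula is C9H7FO5 (counting implicit H from valence).
  C: 9 × 12.011 = 108.099
  F: 1 × 18.998 = 18.998
  H: 7 × 1.008 = 7.056
  O: 5 × 15.999 = 79.995
Sum: 9×12.011 + 1×18.998 + 7×1.008 + 5×15.999 = 214.148 → 214.15 g/mol.

214.15 g/mol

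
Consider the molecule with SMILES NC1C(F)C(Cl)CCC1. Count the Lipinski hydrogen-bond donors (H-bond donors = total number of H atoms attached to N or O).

2

Donors: find every N or O and count the H atoms it carries.
  atom 1 (N): bond orders sum to 1 → 2 H
Lipinski HBD = 2.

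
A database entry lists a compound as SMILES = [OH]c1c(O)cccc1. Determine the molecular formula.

Walk through each heavy atom and fill implicit hydrogens from standard valence (C 4, N 3, O 2, S 2, halogen 1); for lowercase aromatic atoms, an aromatic c carries 1 H when it has two neighbours and 0 H with three, and aromatic n carries 0 H:
  atom 1: O with explicit H count 1
  atom 2: aromatic c, 3 neighbours → 0 H
  atom 3: aromatic c, 3 neighbours → 0 H
  atom 4: O, bond orders sum to 1 (valence 2) → 1 H
  atom 5: aromatic c, 2 neighbours → 1 H
  atom 6: aromatic c, 2 neighbours → 1 H
  atom 7: aromatic c, 2 neighbours → 1 H
  atom 8: aromatic c, 2 neighbours → 1 H
Totals → C:6, H:6, O:2.

C6H6O2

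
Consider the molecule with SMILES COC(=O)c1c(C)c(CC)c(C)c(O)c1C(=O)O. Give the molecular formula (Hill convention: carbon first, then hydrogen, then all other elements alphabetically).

Walk through each heavy atom and fill implicit hydrogens from standard valence (C 4, N 3, O 2, S 2, halogen 1); for lowercase aromatic atoms, an aromatic c carries 1 H when it has two neighbours and 0 H with three, and aromatic n carries 0 H:
  atom 1: C, bond orders sum to 1 (valence 4) → 3 H
  atom 2: O, bond orders sum to 2 (valence 2) → 0 H
  atom 3: C, bond orders sum to 4 (valence 4) → 0 H
  atom 4: O, bond orders sum to 2 (valence 2) → 0 H
  atom 5: aromatic c, 3 neighbours → 0 H
  atom 6: aromatic c, 3 neighbours → 0 H
  atom 7: C, bond orders sum to 1 (valence 4) → 3 H
  atom 8: aromatic c, 3 neighbours → 0 H
  atom 9: C, bond orders sum to 2 (valence 4) → 2 H
  atom 10: C, bond orders sum to 1 (valence 4) → 3 H
  atom 11: aromatic c, 3 neighbours → 0 H
  atom 12: C, bond orders sum to 1 (valence 4) → 3 H
  atom 13: aromatic c, 3 neighbours → 0 H
  atom 14: O, bond orders sum to 1 (valence 2) → 1 H
  atom 15: aromatic c, 3 neighbours → 0 H
  atom 16: C, bond orders sum to 4 (valence 4) → 0 H
  atom 17: O, bond orders sum to 2 (valence 2) → 0 H
  atom 18: O, bond orders sum to 1 (valence 2) → 1 H
Totals → C:13, H:16, O:5.

C13H16O5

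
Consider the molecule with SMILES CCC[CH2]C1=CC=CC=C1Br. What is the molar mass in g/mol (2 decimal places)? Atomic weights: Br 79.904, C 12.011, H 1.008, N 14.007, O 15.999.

213.12 g/mol

First, the molecular formula is C10H13Br (counting implicit H from valence).
  Br: 1 × 79.904 = 79.904
  C: 10 × 12.011 = 120.110
  H: 13 × 1.008 = 13.104
Sum: 1×79.904 + 10×12.011 + 13×1.008 = 213.118 → 213.12 g/mol.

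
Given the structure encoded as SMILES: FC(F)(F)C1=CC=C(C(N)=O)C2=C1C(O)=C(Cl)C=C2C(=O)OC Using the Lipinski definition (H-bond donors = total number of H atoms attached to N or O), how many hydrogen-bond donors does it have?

3

Donors: find every N or O and count the H atoms it carries.
  atom 10 (N): bond orders sum to 1 → 2 H
  atom 11 (O): bond orders sum to 2 → 0 H
  atom 15 (O): bond orders sum to 1 → 1 H
  atom 21 (O): bond orders sum to 2 → 0 H
  atom 22 (O): bond orders sum to 2 → 0 H
Lipinski HBD = 3.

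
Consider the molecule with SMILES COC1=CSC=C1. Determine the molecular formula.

Walk through each heavy atom and fill implicit hydrogens from standard valence (C 4, N 3, O 2, S 2, halogen 1):
  atom 1: C, bond orders sum to 1 (valence 4) → 3 H
  atom 2: O, bond orders sum to 2 (valence 2) → 0 H
  atom 3: C, bond orders sum to 4 (valence 4) → 0 H
  atom 4: C, bond orders sum to 3 (valence 4) → 1 H
  atom 5: S, bond orders sum to 2 (valence 2) → 0 H
  atom 6: C, bond orders sum to 3 (valence 4) → 1 H
  atom 7: C, bond orders sum to 3 (valence 4) → 1 H
Totals → C:5, H:6, O:1, S:1.
In Hill order: C5H6OS.

C5H6OS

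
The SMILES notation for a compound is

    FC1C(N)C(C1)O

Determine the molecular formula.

C4H8FNO

Walk through each heavy atom and fill implicit hydrogens from standard valence (C 4, N 3, O 2, S 2, halogen 1):
  atom 1: F (halogen, monovalent) → 0 H
  atom 2: C, bond orders sum to 3 (valence 4) → 1 H
  atom 3: C, bond orders sum to 3 (valence 4) → 1 H
  atom 4: N, bond orders sum to 1 (valence 3) → 2 H
  atom 5: C, bond orders sum to 3 (valence 4) → 1 H
  atom 6: C, bond orders sum to 2 (valence 4) → 2 H
  atom 7: O, bond orders sum to 1 (valence 2) → 1 H
Totals → C:4, H:8, F:1, N:1, O:1.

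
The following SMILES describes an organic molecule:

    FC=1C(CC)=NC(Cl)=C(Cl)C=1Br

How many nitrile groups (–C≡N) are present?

Scan the SMILES for the nitrile motif — none present.

0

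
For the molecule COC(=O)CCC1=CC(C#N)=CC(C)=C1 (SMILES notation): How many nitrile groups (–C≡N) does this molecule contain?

1

The nitrile motif appears at heavy-atom position 10 in the SMILES.
Other groups present: 1 ester.
Nitrile count: 1.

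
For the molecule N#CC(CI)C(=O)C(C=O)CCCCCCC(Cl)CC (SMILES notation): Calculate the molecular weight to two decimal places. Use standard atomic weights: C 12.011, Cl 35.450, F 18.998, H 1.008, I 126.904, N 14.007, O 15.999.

411.71 g/mol

First, the molecular formula is C15H23ClINO2 (counting implicit H from valence).
  C: 15 × 12.011 = 180.165
  Cl: 1 × 35.450 = 35.450
  H: 23 × 1.008 = 23.184
  I: 1 × 126.904 = 126.904
  N: 1 × 14.007 = 14.007
  O: 2 × 15.999 = 31.998
Sum: 15×12.011 + 1×35.450 + 23×1.008 + 1×126.904 + 1×14.007 + 2×15.999 = 411.708 → 411.71 g/mol.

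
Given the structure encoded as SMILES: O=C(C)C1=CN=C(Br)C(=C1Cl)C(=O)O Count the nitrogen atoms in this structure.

Scan the SMILES for N atoms (remember two-letter symbols like Cl and Br are single atoms).
Nitrogen count: 1.

1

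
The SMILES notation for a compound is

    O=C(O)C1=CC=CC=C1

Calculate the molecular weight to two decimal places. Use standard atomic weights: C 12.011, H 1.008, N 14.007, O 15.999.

First, the molecular formula is C7H6O2 (counting implicit H from valence).
  C: 7 × 12.011 = 84.077
  H: 6 × 1.008 = 6.048
  O: 2 × 15.999 = 31.998
Sum: 7×12.011 + 6×1.008 + 2×15.999 = 122.123 → 122.12 g/mol.

122.12 g/mol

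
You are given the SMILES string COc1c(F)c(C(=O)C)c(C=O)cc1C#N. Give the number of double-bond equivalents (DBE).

8

Molecular formula: C11H8FNO3.
DoU = (2C + 2 + N − H − X) / 2, where X is the halogen count and O/S are ignored.
    = (2·11 + 2 + 1 − 8 − 1) / 2 = 16 / 2 = 8.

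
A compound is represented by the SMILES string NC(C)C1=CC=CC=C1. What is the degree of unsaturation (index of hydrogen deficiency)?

Degree of unsaturation = (number of rings) + (number of π bonds).
Ring closures in the SMILES: 1.
π bonds: 3 double bonds (each 1 DoU) → 3 DoU from unsaturation.
Total DoU = 1 + 3 = 4.

4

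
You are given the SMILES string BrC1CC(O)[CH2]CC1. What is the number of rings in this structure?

In SMILES, each pair of matching ring-closure digits denotes one ring-closing bond; the number of such bonds equals the number of independent rings.
Ring-closure bonds here: 1.

1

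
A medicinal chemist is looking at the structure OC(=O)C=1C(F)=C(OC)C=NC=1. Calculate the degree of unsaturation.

Molecular formula: C7H6FNO3.
DoU = (2C + 2 + N − H − X) / 2, where X is the halogen count and O/S are ignored.
    = (2·7 + 2 + 1 − 6 − 1) / 2 = 10 / 2 = 5.

5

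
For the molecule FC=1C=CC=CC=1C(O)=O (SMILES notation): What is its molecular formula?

C7H5FO2

Walk through each heavy atom and fill implicit hydrogens from standard valence (C 4, N 3, O 2, S 2, halogen 1):
  atom 1: F (halogen, monovalent) → 0 H
  atom 2: C, bond orders sum to 4 (valence 4) → 0 H
  atom 3: C, bond orders sum to 3 (valence 4) → 1 H
  atom 4: C, bond orders sum to 3 (valence 4) → 1 H
  atom 5: C, bond orders sum to 3 (valence 4) → 1 H
  atom 6: C, bond orders sum to 3 (valence 4) → 1 H
  atom 7: C, bond orders sum to 4 (valence 4) → 0 H
  atom 8: C, bond orders sum to 4 (valence 4) → 0 H
  atom 9: O, bond orders sum to 1 (valence 2) → 1 H
  atom 10: O, bond orders sum to 2 (valence 2) → 0 H
Totals → C:7, H:5, F:1, O:2.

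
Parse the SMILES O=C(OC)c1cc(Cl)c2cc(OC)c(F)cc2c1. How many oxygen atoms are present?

Scan the SMILES for O atoms (remember two-letter symbols like Cl and Br are single atoms).
Oxygen count: 3.

3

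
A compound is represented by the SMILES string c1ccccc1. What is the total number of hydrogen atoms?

Walk through each heavy atom and fill implicit hydrogens from standard valence (C 4, N 3, O 2, S 2, halogen 1); for lowercase aromatic atoms, an aromatic c carries 1 H when it has two neighbours and 0 H with three, and aromatic n carries 0 H:
  atom 1: aromatic c, 2 neighbours → 1 H
  atom 2: aromatic c, 2 neighbours → 1 H
  atom 3: aromatic c, 2 neighbours → 1 H
  atom 4: aromatic c, 2 neighbours → 1 H
  atom 5: aromatic c, 2 neighbours → 1 H
  atom 6: aromatic c, 2 neighbours → 1 H
Total hydrogens: 6.

6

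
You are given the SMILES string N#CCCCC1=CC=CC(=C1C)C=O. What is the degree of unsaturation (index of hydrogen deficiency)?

Molecular formula: C12H13NO.
DoU = (2C + 2 + N − H − X) / 2, where X is the halogen count and O/S are ignored.
    = (2·12 + 2 + 1 − 13 − 0) / 2 = 14 / 2 = 7.

7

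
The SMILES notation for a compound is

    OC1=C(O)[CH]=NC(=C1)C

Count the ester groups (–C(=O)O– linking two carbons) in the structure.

Scan the SMILES for the ester motif — none present.
Groups that are present: 2 hydroxyl.

0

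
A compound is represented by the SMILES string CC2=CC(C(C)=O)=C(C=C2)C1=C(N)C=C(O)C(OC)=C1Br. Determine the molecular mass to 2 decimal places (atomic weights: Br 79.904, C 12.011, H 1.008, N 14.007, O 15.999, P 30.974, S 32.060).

350.21 g/mol

First, the molecular formula is C16H16BrNO3 (counting implicit H from valence).
  Br: 1 × 79.904 = 79.904
  C: 16 × 12.011 = 192.176
  H: 16 × 1.008 = 16.128
  N: 1 × 14.007 = 14.007
  O: 3 × 15.999 = 47.997
Sum: 1×79.904 + 16×12.011 + 16×1.008 + 1×14.007 + 3×15.999 = 350.212 → 350.21 g/mol.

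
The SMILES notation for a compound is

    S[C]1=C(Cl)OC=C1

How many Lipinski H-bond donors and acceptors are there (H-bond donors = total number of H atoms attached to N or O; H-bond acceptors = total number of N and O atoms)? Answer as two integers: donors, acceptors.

0, 1

Donors: find every N or O and count the H atoms it carries.
  atom 5 (O): bond orders sum to 2 → 0 H
Lipinski HBD = 0.
Acceptors: N atoms = 0, O atoms = 1 → HBA = 1.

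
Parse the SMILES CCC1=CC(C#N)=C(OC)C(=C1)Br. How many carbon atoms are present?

10

Count every carbon token in the SMILES (each C, including those in ring-closure positions and inside branches).
Carbon count: 10.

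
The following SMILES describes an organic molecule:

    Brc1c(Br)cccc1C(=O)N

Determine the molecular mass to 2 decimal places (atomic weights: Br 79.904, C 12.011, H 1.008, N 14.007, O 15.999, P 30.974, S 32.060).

278.93 g/mol

First, the molecular formula is C7H5Br2NO (counting implicit H from valence).
  Br: 2 × 79.904 = 159.808
  C: 7 × 12.011 = 84.077
  H: 5 × 1.008 = 5.040
  N: 1 × 14.007 = 14.007
  O: 1 × 15.999 = 15.999
Sum: 2×79.904 + 7×12.011 + 5×1.008 + 1×14.007 + 1×15.999 = 278.931 → 278.93 g/mol.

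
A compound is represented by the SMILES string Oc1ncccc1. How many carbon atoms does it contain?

Count every carbon token in the SMILES (each C, including those in ring-closure positions and inside branches).
Carbon count: 5.

5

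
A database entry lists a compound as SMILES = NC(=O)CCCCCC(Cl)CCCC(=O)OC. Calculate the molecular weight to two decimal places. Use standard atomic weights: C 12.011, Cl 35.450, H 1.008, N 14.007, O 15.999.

263.76 g/mol

First, the molecular formula is C12H22ClNO3 (counting implicit H from valence).
  C: 12 × 12.011 = 144.132
  Cl: 1 × 35.450 = 35.450
  H: 22 × 1.008 = 22.176
  N: 1 × 14.007 = 14.007
  O: 3 × 15.999 = 47.997
Sum: 12×12.011 + 1×35.450 + 22×1.008 + 1×14.007 + 3×15.999 = 263.762 → 263.76 g/mol.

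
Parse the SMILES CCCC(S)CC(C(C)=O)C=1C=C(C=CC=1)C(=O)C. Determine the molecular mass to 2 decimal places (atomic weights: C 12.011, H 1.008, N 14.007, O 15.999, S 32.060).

First, the molecular formula is C16H22O2S (counting implicit H from valence).
  C: 16 × 12.011 = 192.176
  H: 22 × 1.008 = 22.176
  O: 2 × 15.999 = 31.998
  S: 1 × 32.060 = 32.060
Sum: 16×12.011 + 22×1.008 + 2×15.999 + 1×32.060 = 278.410 → 278.41 g/mol.

278.41 g/mol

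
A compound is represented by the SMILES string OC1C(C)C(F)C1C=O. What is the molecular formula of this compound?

Walk through each heavy atom and fill implicit hydrogens from standard valence (C 4, N 3, O 2, S 2, halogen 1):
  atom 1: O, bond orders sum to 1 (valence 2) → 1 H
  atom 2: C, bond orders sum to 3 (valence 4) → 1 H
  atom 3: C, bond orders sum to 3 (valence 4) → 1 H
  atom 4: C, bond orders sum to 1 (valence 4) → 3 H
  atom 5: C, bond orders sum to 3 (valence 4) → 1 H
  atom 6: F (halogen, monovalent) → 0 H
  atom 7: C, bond orders sum to 3 (valence 4) → 1 H
  atom 8: C, bond orders sum to 3 (valence 4) → 1 H
  atom 9: O, bond orders sum to 2 (valence 2) → 0 H
Totals → C:6, H:9, F:1, O:2.
In Hill order: C6H9FO2.

C6H9FO2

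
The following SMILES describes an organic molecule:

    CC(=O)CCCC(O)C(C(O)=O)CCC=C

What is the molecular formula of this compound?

Walk through each heavy atom and fill implicit hydrogens from standard valence (C 4, N 3, O 2, S 2, halogen 1):
  atom 1: C, bond orders sum to 1 (valence 4) → 3 H
  atom 2: C, bond orders sum to 4 (valence 4) → 0 H
  atom 3: O, bond orders sum to 2 (valence 2) → 0 H
  atom 4: C, bond orders sum to 2 (valence 4) → 2 H
  atom 5: C, bond orders sum to 2 (valence 4) → 2 H
  atom 6: C, bond orders sum to 2 (valence 4) → 2 H
  atom 7: C, bond orders sum to 3 (valence 4) → 1 H
  atom 8: O, bond orders sum to 1 (valence 2) → 1 H
  atom 9: C, bond orders sum to 3 (valence 4) → 1 H
  atom 10: C, bond orders sum to 4 (valence 4) → 0 H
  atom 11: O, bond orders sum to 1 (valence 2) → 1 H
  atom 12: O, bond orders sum to 2 (valence 2) → 0 H
  atom 13: C, bond orders sum to 2 (valence 4) → 2 H
  atom 14: C, bond orders sum to 2 (valence 4) → 2 H
  atom 15: C, bond orders sum to 3 (valence 4) → 1 H
  atom 16: C, bond orders sum to 2 (valence 4) → 2 H
Totals → C:12, H:20, O:4.
In Hill order: C12H20O4.

C12H20O4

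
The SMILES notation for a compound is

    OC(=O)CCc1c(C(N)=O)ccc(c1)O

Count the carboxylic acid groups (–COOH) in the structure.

The carboxylic acid motif appears at heavy-atom position 2 in the SMILES.
Other groups present: 1 amide, 1 hydroxyl.
Carboxylic acid count: 1.

1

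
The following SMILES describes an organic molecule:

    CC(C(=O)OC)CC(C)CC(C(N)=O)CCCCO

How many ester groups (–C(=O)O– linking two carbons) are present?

The ester motif appears at heavy-atom position 3 in the SMILES.
Other groups present: 1 amide, 1 hydroxyl.
Ester count: 1.

1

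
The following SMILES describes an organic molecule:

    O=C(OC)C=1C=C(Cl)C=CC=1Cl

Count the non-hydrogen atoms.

12

Every atom symbol written in the SMILES (organic subset) is one heavy atom; implicit H are not written.
Heavy atoms by element → C:8, Cl:2, O:2.
Total: 12.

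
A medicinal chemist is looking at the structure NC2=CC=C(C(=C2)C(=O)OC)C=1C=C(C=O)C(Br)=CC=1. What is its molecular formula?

C15H12BrNO3

Walk through each heavy atom and fill implicit hydrogens from standard valence (C 4, N 3, O 2, S 2, halogen 1):
  atom 1: N, bond orders sum to 1 (valence 3) → 2 H
  atom 2: C, bond orders sum to 4 (valence 4) → 0 H
  atom 3: C, bond orders sum to 3 (valence 4) → 1 H
  atom 4: C, bond orders sum to 3 (valence 4) → 1 H
  atom 5: C, bond orders sum to 4 (valence 4) → 0 H
  atom 6: C, bond orders sum to 4 (valence 4) → 0 H
  atom 7: C, bond orders sum to 3 (valence 4) → 1 H
  atom 8: C, bond orders sum to 4 (valence 4) → 0 H
  atom 9: O, bond orders sum to 2 (valence 2) → 0 H
  atom 10: O, bond orders sum to 2 (valence 2) → 0 H
  atom 11: C, bond orders sum to 1 (valence 4) → 3 H
  atom 12: C, bond orders sum to 4 (valence 4) → 0 H
  atom 13: C, bond orders sum to 3 (valence 4) → 1 H
  atom 14: C, bond orders sum to 4 (valence 4) → 0 H
  atom 15: C, bond orders sum to 3 (valence 4) → 1 H
  atom 16: O, bond orders sum to 2 (valence 2) → 0 H
  atom 17: C, bond orders sum to 4 (valence 4) → 0 H
  atom 18: Br (halogen, monovalent) → 0 H
  atom 19: C, bond orders sum to 3 (valence 4) → 1 H
  atom 20: C, bond orders sum to 3 (valence 4) → 1 H
Totals → C:15, H:12, Br:1, N:1, O:3.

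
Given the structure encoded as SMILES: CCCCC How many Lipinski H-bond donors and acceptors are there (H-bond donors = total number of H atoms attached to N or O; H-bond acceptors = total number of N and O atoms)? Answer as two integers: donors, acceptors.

0, 0

Donors: find every N or O and count the H atoms it carries.
  (no N or O atoms present)
Lipinski HBD = 0.
Acceptors: N atoms = 0, O atoms = 0 → HBA = 0.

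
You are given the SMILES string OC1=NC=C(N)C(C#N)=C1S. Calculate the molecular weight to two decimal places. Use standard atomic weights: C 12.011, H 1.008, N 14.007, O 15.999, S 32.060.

167.19 g/mol

First, the molecular formula is C6H5N3OS (counting implicit H from valence).
  C: 6 × 12.011 = 72.066
  H: 5 × 1.008 = 5.040
  N: 3 × 14.007 = 42.021
  O: 1 × 15.999 = 15.999
  S: 1 × 32.060 = 32.060
Sum: 6×12.011 + 5×1.008 + 3×14.007 + 1×15.999 + 1×32.060 = 167.186 → 167.19 g/mol.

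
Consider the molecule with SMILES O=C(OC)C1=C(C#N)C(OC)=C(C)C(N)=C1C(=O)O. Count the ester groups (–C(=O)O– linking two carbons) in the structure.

1

The ester motif appears at heavy-atom position 2 in the SMILES.
Other groups present: 1 carboxylic acid, 1 ether, 1 nitrile, 1 primary amine.
Ester count: 1.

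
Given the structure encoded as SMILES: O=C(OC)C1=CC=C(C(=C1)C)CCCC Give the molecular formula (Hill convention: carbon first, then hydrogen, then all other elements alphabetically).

Walk through each heavy atom and fill implicit hydrogens from standard valence (C 4, N 3, O 2, S 2, halogen 1):
  atom 1: O, bond orders sum to 2 (valence 2) → 0 H
  atom 2: C, bond orders sum to 4 (valence 4) → 0 H
  atom 3: O, bond orders sum to 2 (valence 2) → 0 H
  atom 4: C, bond orders sum to 1 (valence 4) → 3 H
  atom 5: C, bond orders sum to 4 (valence 4) → 0 H
  atom 6: C, bond orders sum to 3 (valence 4) → 1 H
  atom 7: C, bond orders sum to 3 (valence 4) → 1 H
  atom 8: C, bond orders sum to 4 (valence 4) → 0 H
  atom 9: C, bond orders sum to 4 (valence 4) → 0 H
  atom 10: C, bond orders sum to 3 (valence 4) → 1 H
  atom 11: C, bond orders sum to 1 (valence 4) → 3 H
  atom 12: C, bond orders sum to 2 (valence 4) → 2 H
  atom 13: C, bond orders sum to 2 (valence 4) → 2 H
  atom 14: C, bond orders sum to 2 (valence 4) → 2 H
  atom 15: C, bond orders sum to 1 (valence 4) → 3 H
Totals → C:13, H:18, O:2.
In Hill order: C13H18O2.

C13H18O2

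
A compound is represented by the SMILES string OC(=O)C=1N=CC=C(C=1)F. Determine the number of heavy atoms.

10

Every atom symbol written in the SMILES (organic subset) is one heavy atom; implicit H are not written.
Heavy atoms by element → C:6, F:1, N:1, O:2.
Total: 10.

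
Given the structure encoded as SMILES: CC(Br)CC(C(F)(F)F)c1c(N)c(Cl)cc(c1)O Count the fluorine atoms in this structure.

3

Scan the SMILES for F atoms (remember two-letter symbols like Cl and Br are single atoms).
Fluorine count: 3.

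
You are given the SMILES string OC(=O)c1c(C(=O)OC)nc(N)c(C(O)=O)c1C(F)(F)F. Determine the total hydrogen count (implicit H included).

Walk through each heavy atom and fill implicit hydrogens from standard valence (C 4, N 3, O 2, S 2, halogen 1); for lowercase aromatic atoms, an aromatic c carries 1 H when it has two neighbours and 0 H with three, and aromatic n carries 0 H:
  atom 1: O, bond orders sum to 1 (valence 2) → 1 H
  atom 2: C, bond orders sum to 4 (valence 4) → 0 H
  atom 3: O, bond orders sum to 2 (valence 2) → 0 H
  atom 4: aromatic c, 3 neighbours → 0 H
  atom 5: aromatic c, 3 neighbours → 0 H
  atom 6: C, bond orders sum to 4 (valence 4) → 0 H
  atom 7: O, bond orders sum to 2 (valence 2) → 0 H
  atom 8: O, bond orders sum to 2 (valence 2) → 0 H
  atom 9: C, bond orders sum to 1 (valence 4) → 3 H
  atom 10: aromatic n, 2 neighbours → 0 H
  atom 11: aromatic c, 3 neighbours → 0 H
  atom 12: N, bond orders sum to 1 (valence 3) → 2 H
  atom 13: aromatic c, 3 neighbours → 0 H
  atom 14: C, bond orders sum to 4 (valence 4) → 0 H
  atom 15: O, bond orders sum to 1 (valence 2) → 1 H
  atom 16: O, bond orders sum to 2 (valence 2) → 0 H
  atom 17: aromatic c, 3 neighbours → 0 H
  atom 18: C, bond orders sum to 4 (valence 4) → 0 H
  atom 19: F (halogen, monovalent) → 0 H
  atom 20: F (halogen, monovalent) → 0 H
  atom 21: F (halogen, monovalent) → 0 H
Total hydrogens: 7.

7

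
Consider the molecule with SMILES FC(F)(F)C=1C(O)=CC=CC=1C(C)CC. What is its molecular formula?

Walk through each heavy atom and fill implicit hydrogens from standard valence (C 4, N 3, O 2, S 2, halogen 1):
  atom 1: F (halogen, monovalent) → 0 H
  atom 2: C, bond orders sum to 4 (valence 4) → 0 H
  atom 3: F (halogen, monovalent) → 0 H
  atom 4: F (halogen, monovalent) → 0 H
  atom 5: C, bond orders sum to 4 (valence 4) → 0 H
  atom 6: C, bond orders sum to 4 (valence 4) → 0 H
  atom 7: O, bond orders sum to 1 (valence 2) → 1 H
  atom 8: C, bond orders sum to 3 (valence 4) → 1 H
  atom 9: C, bond orders sum to 3 (valence 4) → 1 H
  atom 10: C, bond orders sum to 3 (valence 4) → 1 H
  atom 11: C, bond orders sum to 4 (valence 4) → 0 H
  atom 12: C, bond orders sum to 3 (valence 4) → 1 H
  atom 13: C, bond orders sum to 1 (valence 4) → 3 H
  atom 14: C, bond orders sum to 2 (valence 4) → 2 H
  atom 15: C, bond orders sum to 1 (valence 4) → 3 H
Totals → C:11, H:13, F:3, O:1.

C11H13F3O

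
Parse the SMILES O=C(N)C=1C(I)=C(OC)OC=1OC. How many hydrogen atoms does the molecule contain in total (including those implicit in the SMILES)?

Walk through each heavy atom and fill implicit hydrogens from standard valence (C 4, N 3, O 2, S 2, halogen 1):
  atom 1: O, bond orders sum to 2 (valence 2) → 0 H
  atom 2: C, bond orders sum to 4 (valence 4) → 0 H
  atom 3: N, bond orders sum to 1 (valence 3) → 2 H
  atom 4: C, bond orders sum to 4 (valence 4) → 0 H
  atom 5: C, bond orders sum to 4 (valence 4) → 0 H
  atom 6: I (halogen, monovalent) → 0 H
  atom 7: C, bond orders sum to 4 (valence 4) → 0 H
  atom 8: O, bond orders sum to 2 (valence 2) → 0 H
  atom 9: C, bond orders sum to 1 (valence 4) → 3 H
  atom 10: O, bond orders sum to 2 (valence 2) → 0 H
  atom 11: C, bond orders sum to 4 (valence 4) → 0 H
  atom 12: O, bond orders sum to 2 (valence 2) → 0 H
  atom 13: C, bond orders sum to 1 (valence 4) → 3 H
Total hydrogens: 8.

8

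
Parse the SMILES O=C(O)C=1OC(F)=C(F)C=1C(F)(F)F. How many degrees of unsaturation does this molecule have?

4

Molecular formula: C6HF5O3.
DoU = (2C + 2 + N − H − X) / 2, where X is the halogen count and O/S are ignored.
    = (2·6 + 2 + 0 − 1 − 5) / 2 = 8 / 2 = 4.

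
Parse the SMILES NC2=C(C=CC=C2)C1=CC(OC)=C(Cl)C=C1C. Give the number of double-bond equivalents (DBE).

8

Molecular formula: C14H14ClNO.
DoU = (2C + 2 + N − H − X) / 2, where X is the halogen count and O/S are ignored.
    = (2·14 + 2 + 1 − 14 − 1) / 2 = 16 / 2 = 8.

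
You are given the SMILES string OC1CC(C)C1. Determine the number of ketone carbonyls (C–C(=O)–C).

0

Scan the SMILES for the ketone motif — none present.
Groups that are present: 1 hydroxyl.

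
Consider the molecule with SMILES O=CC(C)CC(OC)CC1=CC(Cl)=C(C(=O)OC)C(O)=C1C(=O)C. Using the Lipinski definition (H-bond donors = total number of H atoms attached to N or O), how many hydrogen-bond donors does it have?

1

Donors: find every N or O and count the H atoms it carries.
  atom 1 (O): bond orders sum to 2 → 0 H
  atom 7 (O): bond orders sum to 2 → 0 H
  atom 16 (O): bond orders sum to 2 → 0 H
  atom 17 (O): bond orders sum to 2 → 0 H
  atom 20 (O): bond orders sum to 1 → 1 H
  atom 23 (O): bond orders sum to 2 → 0 H
Lipinski HBD = 1.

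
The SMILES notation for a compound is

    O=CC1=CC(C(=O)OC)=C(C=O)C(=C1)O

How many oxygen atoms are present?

5

Scan the SMILES for O atoms (remember two-letter symbols like Cl and Br are single atoms).
Oxygen count: 5.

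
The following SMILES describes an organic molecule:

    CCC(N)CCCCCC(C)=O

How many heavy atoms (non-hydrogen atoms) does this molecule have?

Every atom symbol written in the SMILES (organic subset) is one heavy atom; implicit H are not written.
Heavy atoms by element → C:10, N:1, O:1.
Total: 12.

12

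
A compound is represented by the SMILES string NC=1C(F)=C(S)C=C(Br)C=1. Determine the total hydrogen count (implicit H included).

Walk through each heavy atom and fill implicit hydrogens from standard valence (C 4, N 3, O 2, S 2, halogen 1):
  atom 1: N, bond orders sum to 1 (valence 3) → 2 H
  atom 2: C, bond orders sum to 4 (valence 4) → 0 H
  atom 3: C, bond orders sum to 4 (valence 4) → 0 H
  atom 4: F (halogen, monovalent) → 0 H
  atom 5: C, bond orders sum to 4 (valence 4) → 0 H
  atom 6: S, bond orders sum to 1 (valence 2) → 1 H
  atom 7: C, bond orders sum to 3 (valence 4) → 1 H
  atom 8: C, bond orders sum to 4 (valence 4) → 0 H
  atom 9: Br (halogen, monovalent) → 0 H
  atom 10: C, bond orders sum to 3 (valence 4) → 1 H
Total hydrogens: 5.

5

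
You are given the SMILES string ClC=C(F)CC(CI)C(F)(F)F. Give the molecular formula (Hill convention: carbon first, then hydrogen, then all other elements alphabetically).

C6H6ClF4I

Walk through each heavy atom and fill implicit hydrogens from standard valence (C 4, N 3, O 2, S 2, halogen 1):
  atom 1: Cl (halogen, monovalent) → 0 H
  atom 2: C, bond orders sum to 3 (valence 4) → 1 H
  atom 3: C, bond orders sum to 4 (valence 4) → 0 H
  atom 4: F (halogen, monovalent) → 0 H
  atom 5: C, bond orders sum to 2 (valence 4) → 2 H
  atom 6: C, bond orders sum to 3 (valence 4) → 1 H
  atom 7: C, bond orders sum to 2 (valence 4) → 2 H
  atom 8: I (halogen, monovalent) → 0 H
  atom 9: C, bond orders sum to 4 (valence 4) → 0 H
  atom 10: F (halogen, monovalent) → 0 H
  atom 11: F (halogen, monovalent) → 0 H
  atom 12: F (halogen, monovalent) → 0 H
Totals → C:6, H:6, Cl:1, F:4, I:1.
In Hill order: C6H6ClF4I.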